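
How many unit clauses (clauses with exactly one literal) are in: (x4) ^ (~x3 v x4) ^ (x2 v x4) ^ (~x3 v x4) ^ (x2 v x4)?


A unit clause contains exactly one literal.
Unit clauses found: (x4).
Count = 1.

1


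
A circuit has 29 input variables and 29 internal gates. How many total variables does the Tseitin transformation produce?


The Tseitin transformation introduces one auxiliary variable per gate.
Total variables = inputs + gates = 29 + 29 = 58.

58


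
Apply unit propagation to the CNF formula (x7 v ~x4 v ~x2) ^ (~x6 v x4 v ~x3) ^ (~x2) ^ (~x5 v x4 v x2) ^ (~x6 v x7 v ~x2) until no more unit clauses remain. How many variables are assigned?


Unit propagation repeatedly assigns the literal in any unit clause, then simplifies.
Assignments in order: x2 = F.
No further unit clauses remain.
Total variables assigned = 1.

1


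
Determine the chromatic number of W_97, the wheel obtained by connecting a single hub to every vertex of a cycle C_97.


W_97 consists of the cycle C_97 together with a hub vertex adjacent to every cycle vertex.
The cycle C_97 needs 3 colors (odd cycle -> 3).
The hub is adjacent to every cycle vertex, so it must receive a new color distinct from all of them.
Chromatic number = 3 + 1 = 4.

4


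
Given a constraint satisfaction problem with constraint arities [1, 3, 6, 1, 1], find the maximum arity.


The arities are: 1, 3, 6, 1, 1.
Scan for the maximum value.
Maximum arity = 6.

6


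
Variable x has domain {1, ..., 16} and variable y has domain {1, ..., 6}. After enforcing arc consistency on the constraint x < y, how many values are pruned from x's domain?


For the constraint x < y, x needs a supporting value in y's domain.
x can be at most 5 (one less than y's maximum).
Valid x values from domain: 5 out of 16.
Pruned = 16 - 5 = 11.

11


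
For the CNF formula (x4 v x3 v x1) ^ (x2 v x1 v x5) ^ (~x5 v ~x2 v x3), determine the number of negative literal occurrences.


Scan each clause for negated literals.
Clause 1: 0 negative; Clause 2: 0 negative; Clause 3: 2 negative.
Total negative literal occurrences = 2.

2


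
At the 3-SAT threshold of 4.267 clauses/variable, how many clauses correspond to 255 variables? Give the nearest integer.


The 3-SAT phase transition occurs at approximately 4.267 clauses per variable.
m = 4.267 * 255 = 1088.085.
Rounded to nearest integer: 1088.

1088


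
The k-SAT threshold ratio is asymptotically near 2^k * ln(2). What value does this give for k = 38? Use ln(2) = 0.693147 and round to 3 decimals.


Using the asymptotic formula: threshold ~ 2^k * ln(2).
2^38 = 274877906944.
274877906944 * 0.693147 = 190530796564.513.

190530796564.513


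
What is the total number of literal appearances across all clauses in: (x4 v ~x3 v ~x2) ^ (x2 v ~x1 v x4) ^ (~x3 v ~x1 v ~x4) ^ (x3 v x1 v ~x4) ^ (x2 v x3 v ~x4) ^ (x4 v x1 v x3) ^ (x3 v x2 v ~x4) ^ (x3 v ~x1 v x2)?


Clause lengths: 3, 3, 3, 3, 3, 3, 3, 3.
Sum = 3 + 3 + 3 + 3 + 3 + 3 + 3 + 3 = 24.

24


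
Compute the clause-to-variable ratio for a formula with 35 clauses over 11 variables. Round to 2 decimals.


Clause-to-variable ratio = clauses / variables.
35 / 11 = 3.18.

3.18


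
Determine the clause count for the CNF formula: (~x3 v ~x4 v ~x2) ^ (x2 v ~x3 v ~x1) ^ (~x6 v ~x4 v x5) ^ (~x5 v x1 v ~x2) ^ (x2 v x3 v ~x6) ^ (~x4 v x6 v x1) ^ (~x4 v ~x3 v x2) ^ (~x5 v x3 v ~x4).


Each group enclosed in parentheses joined by ^ is one clause.
Counting the conjuncts: 8 clauses.

8


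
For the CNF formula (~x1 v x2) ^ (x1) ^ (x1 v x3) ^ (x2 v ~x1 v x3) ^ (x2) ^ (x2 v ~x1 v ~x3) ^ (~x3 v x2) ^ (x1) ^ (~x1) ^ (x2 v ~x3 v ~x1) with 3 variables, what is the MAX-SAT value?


Enumerate all 8 truth assignments.
For each, count how many of the 10 clauses are satisfied.
The formula is not fully satisfiable, so the maximum is below 10.
Maximum simultaneously satisfiable clauses = 9.

9


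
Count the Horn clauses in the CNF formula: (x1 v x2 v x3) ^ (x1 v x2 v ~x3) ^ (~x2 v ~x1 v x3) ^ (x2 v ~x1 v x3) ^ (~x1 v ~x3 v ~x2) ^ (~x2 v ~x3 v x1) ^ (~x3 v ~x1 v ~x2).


A Horn clause has at most one positive literal.
Clause 1: 3 positive lit(s) -> not Horn
Clause 2: 2 positive lit(s) -> not Horn
Clause 3: 1 positive lit(s) -> Horn
Clause 4: 2 positive lit(s) -> not Horn
Clause 5: 0 positive lit(s) -> Horn
Clause 6: 1 positive lit(s) -> Horn
Clause 7: 0 positive lit(s) -> Horn
Total Horn clauses = 4.

4


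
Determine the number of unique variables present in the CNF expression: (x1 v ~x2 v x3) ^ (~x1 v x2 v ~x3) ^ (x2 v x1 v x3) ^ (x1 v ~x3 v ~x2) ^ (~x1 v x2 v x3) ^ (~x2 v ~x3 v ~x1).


Identify each distinct variable in the formula.
Variables found: x1, x2, x3.
Total distinct variables = 3.

3


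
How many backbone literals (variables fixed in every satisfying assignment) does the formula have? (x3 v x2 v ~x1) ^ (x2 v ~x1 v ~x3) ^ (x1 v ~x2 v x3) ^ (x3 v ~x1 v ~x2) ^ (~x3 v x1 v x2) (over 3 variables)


Find all satisfying assignments: 3 model(s).
Check which variables have the same value in every model.
No variable is fixed across all models.
Backbone size = 0.

0


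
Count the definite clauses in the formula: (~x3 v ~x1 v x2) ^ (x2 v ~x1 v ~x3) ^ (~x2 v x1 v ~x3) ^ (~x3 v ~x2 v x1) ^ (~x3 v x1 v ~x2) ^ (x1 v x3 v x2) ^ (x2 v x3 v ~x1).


A definite clause has exactly one positive literal.
Clause 1: 1 positive -> definite
Clause 2: 1 positive -> definite
Clause 3: 1 positive -> definite
Clause 4: 1 positive -> definite
Clause 5: 1 positive -> definite
Clause 6: 3 positive -> not definite
Clause 7: 2 positive -> not definite
Definite clause count = 5.

5


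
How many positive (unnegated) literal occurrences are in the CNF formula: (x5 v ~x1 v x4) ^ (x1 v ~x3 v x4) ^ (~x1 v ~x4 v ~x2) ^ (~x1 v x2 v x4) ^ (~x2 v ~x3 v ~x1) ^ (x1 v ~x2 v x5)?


Scan each clause for unnegated literals.
Clause 1: 2 positive; Clause 2: 2 positive; Clause 3: 0 positive; Clause 4: 2 positive; Clause 5: 0 positive; Clause 6: 2 positive.
Total positive literal occurrences = 8.

8


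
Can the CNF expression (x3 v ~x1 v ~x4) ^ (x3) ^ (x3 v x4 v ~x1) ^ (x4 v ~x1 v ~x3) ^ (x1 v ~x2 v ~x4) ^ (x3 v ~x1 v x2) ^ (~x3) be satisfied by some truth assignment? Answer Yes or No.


Check all 16 possible truth assignments.
Number of satisfying assignments found: 0.
The formula is unsatisfiable.

No


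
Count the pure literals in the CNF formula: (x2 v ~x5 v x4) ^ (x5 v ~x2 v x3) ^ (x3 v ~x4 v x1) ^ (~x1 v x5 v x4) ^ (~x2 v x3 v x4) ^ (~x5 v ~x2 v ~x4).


A pure literal appears in only one polarity across all clauses.
Pure literals: x3 (positive only).
Count = 1.

1


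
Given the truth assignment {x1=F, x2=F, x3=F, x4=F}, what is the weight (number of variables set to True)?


The weight is the number of variables assigned True.
True variables: none.
Weight = 0.

0


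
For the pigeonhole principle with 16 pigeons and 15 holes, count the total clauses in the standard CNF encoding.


The PHP encoding has two parts:
1) At-least-one-hole clauses: 16 (one per pigeon, each with 15 literals).
2) At-most-one-pigeon-per-hole clauses: 15 holes * C(16,2) = 15 * 120 = 1800.
Total clauses = 16 + 1800 = 1816.

1816


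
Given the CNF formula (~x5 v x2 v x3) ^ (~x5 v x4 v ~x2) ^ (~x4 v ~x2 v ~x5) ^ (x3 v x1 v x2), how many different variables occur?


Identify each distinct variable in the formula.
Variables found: x1, x2, x3, x4, x5.
Total distinct variables = 5.

5


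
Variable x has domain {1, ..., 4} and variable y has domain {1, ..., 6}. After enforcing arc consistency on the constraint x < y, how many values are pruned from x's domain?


For the constraint x < y, x needs a supporting value in y's domain.
x can be at most 5 (one less than y's maximum).
Valid x values from domain: 4 out of 4.
Pruned = 4 - 4 = 0.

0


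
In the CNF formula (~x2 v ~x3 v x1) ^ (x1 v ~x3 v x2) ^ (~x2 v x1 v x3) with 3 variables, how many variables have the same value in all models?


Find all satisfying assignments: 5 model(s).
Check which variables have the same value in every model.
No variable is fixed across all models.
Backbone size = 0.

0


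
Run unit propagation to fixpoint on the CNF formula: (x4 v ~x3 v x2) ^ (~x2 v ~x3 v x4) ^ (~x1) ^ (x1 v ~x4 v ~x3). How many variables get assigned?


Unit propagation repeatedly assigns the literal in any unit clause, then simplifies.
Assignments in order: x1 = F.
No further unit clauses remain.
Total variables assigned = 1.

1


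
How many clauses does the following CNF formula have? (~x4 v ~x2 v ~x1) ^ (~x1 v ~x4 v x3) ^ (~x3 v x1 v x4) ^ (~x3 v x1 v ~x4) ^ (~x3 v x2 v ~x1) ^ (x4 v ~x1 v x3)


Each group enclosed in parentheses joined by ^ is one clause.
Counting the conjuncts: 6 clauses.

6


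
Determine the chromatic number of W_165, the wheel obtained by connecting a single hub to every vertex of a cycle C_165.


W_165 consists of the cycle C_165 together with a hub vertex adjacent to every cycle vertex.
The cycle C_165 needs 3 colors (odd cycle -> 3).
The hub is adjacent to every cycle vertex, so it must receive a new color distinct from all of them.
Chromatic number = 3 + 1 = 4.

4


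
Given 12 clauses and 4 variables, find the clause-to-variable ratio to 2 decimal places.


Clause-to-variable ratio = clauses / variables.
12 / 4 = 3.0.

3.0


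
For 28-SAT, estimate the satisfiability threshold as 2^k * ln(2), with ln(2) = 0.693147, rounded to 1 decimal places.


Using the asymptotic formula: threshold ~ 2^k * ln(2).
2^28 = 268435456.
268435456 * 0.693147 = 186065231.0.

186065231.0


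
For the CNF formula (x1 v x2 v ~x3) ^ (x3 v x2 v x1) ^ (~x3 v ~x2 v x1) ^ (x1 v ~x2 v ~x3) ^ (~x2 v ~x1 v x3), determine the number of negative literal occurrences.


Scan each clause for negated literals.
Clause 1: 1 negative; Clause 2: 0 negative; Clause 3: 2 negative; Clause 4: 2 negative; Clause 5: 2 negative.
Total negative literal occurrences = 7.

7


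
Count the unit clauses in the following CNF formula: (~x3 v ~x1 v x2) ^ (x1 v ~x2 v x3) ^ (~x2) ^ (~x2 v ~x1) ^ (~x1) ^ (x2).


A unit clause contains exactly one literal.
Unit clauses found: (~x2), (~x1), (x2).
Count = 3.

3


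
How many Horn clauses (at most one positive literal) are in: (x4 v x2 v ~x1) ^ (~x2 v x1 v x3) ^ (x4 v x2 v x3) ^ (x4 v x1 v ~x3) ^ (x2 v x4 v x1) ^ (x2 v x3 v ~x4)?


A Horn clause has at most one positive literal.
Clause 1: 2 positive lit(s) -> not Horn
Clause 2: 2 positive lit(s) -> not Horn
Clause 3: 3 positive lit(s) -> not Horn
Clause 4: 2 positive lit(s) -> not Horn
Clause 5: 3 positive lit(s) -> not Horn
Clause 6: 2 positive lit(s) -> not Horn
Total Horn clauses = 0.

0


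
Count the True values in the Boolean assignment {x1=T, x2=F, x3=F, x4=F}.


The weight is the number of variables assigned True.
True variables: x1.
Weight = 1.

1


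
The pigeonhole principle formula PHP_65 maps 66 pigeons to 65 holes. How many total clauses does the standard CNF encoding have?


The PHP encoding has two parts:
1) At-least-one-hole clauses: 66 (one per pigeon, each with 65 literals).
2) At-most-one-pigeon-per-hole clauses: 65 holes * C(66,2) = 65 * 2145 = 139425.
Total clauses = 66 + 139425 = 139491.

139491


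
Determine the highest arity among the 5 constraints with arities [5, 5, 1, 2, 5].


The arities are: 5, 5, 1, 2, 5.
Scan for the maximum value.
Maximum arity = 5.

5


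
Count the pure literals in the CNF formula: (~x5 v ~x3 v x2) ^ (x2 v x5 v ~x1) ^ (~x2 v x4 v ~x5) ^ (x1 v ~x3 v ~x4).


A pure literal appears in only one polarity across all clauses.
Pure literals: x3 (negative only).
Count = 1.

1


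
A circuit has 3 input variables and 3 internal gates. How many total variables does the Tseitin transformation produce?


The Tseitin transformation introduces one auxiliary variable per gate.
Total variables = inputs + gates = 3 + 3 = 6.

6


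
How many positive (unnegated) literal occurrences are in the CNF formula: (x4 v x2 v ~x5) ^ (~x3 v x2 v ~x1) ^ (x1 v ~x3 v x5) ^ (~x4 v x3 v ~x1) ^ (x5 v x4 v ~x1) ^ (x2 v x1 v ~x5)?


Scan each clause for unnegated literals.
Clause 1: 2 positive; Clause 2: 1 positive; Clause 3: 2 positive; Clause 4: 1 positive; Clause 5: 2 positive; Clause 6: 2 positive.
Total positive literal occurrences = 10.

10


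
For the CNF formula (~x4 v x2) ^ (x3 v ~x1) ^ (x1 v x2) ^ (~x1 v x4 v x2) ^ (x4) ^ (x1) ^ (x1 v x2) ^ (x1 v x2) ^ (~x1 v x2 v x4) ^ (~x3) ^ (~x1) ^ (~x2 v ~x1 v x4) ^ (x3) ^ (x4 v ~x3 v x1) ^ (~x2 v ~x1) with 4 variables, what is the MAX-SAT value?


Enumerate all 16 truth assignments.
For each, count how many of the 15 clauses are satisfied.
The formula is not fully satisfiable, so the maximum is below 15.
Maximum simultaneously satisfiable clauses = 13.

13


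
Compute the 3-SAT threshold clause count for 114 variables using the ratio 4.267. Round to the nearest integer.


The 3-SAT phase transition occurs at approximately 4.267 clauses per variable.
m = 4.267 * 114 = 486.438.
Rounded to nearest integer: 486.

486


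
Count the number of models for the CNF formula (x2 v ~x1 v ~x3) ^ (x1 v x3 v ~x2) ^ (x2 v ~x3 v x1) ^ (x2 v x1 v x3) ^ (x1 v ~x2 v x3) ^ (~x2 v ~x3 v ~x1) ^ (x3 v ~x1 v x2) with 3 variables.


Enumerate all 8 truth assignments over 3 variables.
Test each against every clause.
Satisfying assignments found: 2.

2


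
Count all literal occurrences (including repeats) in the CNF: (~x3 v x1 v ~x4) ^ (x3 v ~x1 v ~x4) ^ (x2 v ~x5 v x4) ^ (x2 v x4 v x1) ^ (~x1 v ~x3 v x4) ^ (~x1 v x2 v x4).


Clause lengths: 3, 3, 3, 3, 3, 3.
Sum = 3 + 3 + 3 + 3 + 3 + 3 = 18.

18


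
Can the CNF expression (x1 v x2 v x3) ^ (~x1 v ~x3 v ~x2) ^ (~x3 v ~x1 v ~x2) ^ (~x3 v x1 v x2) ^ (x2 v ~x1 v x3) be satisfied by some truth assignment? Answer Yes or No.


Check all 8 possible truth assignments.
Number of satisfying assignments found: 4.
The formula is satisfiable.

Yes


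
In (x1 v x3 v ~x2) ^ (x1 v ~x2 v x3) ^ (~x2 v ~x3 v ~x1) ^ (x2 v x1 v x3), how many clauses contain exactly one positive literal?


A definite clause has exactly one positive literal.
Clause 1: 2 positive -> not definite
Clause 2: 2 positive -> not definite
Clause 3: 0 positive -> not definite
Clause 4: 3 positive -> not definite
Definite clause count = 0.

0


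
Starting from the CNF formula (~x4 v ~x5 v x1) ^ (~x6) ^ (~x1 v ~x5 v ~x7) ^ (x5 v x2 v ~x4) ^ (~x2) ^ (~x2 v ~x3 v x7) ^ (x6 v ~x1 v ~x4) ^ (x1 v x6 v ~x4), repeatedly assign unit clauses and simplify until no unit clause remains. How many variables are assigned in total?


Unit propagation repeatedly assigns the literal in any unit clause, then simplifies.
Assignments in order: x6 = F, x2 = F.
No further unit clauses remain.
Total variables assigned = 2.

2


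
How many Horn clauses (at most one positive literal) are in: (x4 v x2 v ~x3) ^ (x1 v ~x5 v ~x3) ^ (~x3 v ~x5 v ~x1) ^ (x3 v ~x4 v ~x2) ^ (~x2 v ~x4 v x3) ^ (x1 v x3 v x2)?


A Horn clause has at most one positive literal.
Clause 1: 2 positive lit(s) -> not Horn
Clause 2: 1 positive lit(s) -> Horn
Clause 3: 0 positive lit(s) -> Horn
Clause 4: 1 positive lit(s) -> Horn
Clause 5: 1 positive lit(s) -> Horn
Clause 6: 3 positive lit(s) -> not Horn
Total Horn clauses = 4.

4


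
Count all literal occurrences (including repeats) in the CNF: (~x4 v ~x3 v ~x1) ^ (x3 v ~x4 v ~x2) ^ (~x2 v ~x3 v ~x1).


Clause lengths: 3, 3, 3.
Sum = 3 + 3 + 3 = 9.

9


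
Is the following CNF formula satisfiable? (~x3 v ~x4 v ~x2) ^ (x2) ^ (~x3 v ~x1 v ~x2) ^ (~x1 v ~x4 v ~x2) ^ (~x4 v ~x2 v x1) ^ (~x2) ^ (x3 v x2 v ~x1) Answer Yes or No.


Check all 16 possible truth assignments.
Number of satisfying assignments found: 0.
The formula is unsatisfiable.

No


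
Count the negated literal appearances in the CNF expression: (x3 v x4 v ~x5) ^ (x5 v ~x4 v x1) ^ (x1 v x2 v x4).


Scan each clause for negated literals.
Clause 1: 1 negative; Clause 2: 1 negative; Clause 3: 0 negative.
Total negative literal occurrences = 2.

2


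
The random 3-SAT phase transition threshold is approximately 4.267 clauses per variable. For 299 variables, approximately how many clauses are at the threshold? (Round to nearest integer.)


The 3-SAT phase transition occurs at approximately 4.267 clauses per variable.
m = 4.267 * 299 = 1275.833.
Rounded to nearest integer: 1276.

1276


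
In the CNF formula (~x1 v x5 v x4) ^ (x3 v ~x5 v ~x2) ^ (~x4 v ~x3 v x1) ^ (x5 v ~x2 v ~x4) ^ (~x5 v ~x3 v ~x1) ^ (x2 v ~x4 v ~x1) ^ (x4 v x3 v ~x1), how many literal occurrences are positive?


Scan each clause for unnegated literals.
Clause 1: 2 positive; Clause 2: 1 positive; Clause 3: 1 positive; Clause 4: 1 positive; Clause 5: 0 positive; Clause 6: 1 positive; Clause 7: 2 positive.
Total positive literal occurrences = 8.

8


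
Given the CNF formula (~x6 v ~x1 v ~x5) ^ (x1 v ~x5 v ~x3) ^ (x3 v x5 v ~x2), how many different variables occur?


Identify each distinct variable in the formula.
Variables found: x1, x2, x3, x5, x6.
Total distinct variables = 5.

5


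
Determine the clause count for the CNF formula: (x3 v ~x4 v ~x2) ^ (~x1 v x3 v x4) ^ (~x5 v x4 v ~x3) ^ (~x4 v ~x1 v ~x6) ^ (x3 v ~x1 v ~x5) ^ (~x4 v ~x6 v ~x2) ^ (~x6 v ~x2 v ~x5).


Each group enclosed in parentheses joined by ^ is one clause.
Counting the conjuncts: 7 clauses.

7


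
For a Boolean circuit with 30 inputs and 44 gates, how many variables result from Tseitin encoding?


The Tseitin transformation introduces one auxiliary variable per gate.
Total variables = inputs + gates = 30 + 44 = 74.

74


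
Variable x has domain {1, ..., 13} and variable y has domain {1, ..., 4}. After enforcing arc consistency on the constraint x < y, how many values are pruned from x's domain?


For the constraint x < y, x needs a supporting value in y's domain.
x can be at most 3 (one less than y's maximum).
Valid x values from domain: 3 out of 13.
Pruned = 13 - 3 = 10.

10


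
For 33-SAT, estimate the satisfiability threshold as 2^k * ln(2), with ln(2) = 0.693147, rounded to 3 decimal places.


Using the asymptotic formula: threshold ~ 2^k * ln(2).
2^33 = 8589934592.
8589934592 * 0.693147 = 5954087392.641.

5954087392.641


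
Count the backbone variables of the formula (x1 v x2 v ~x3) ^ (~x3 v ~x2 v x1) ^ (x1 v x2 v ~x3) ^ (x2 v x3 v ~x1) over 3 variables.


Find all satisfying assignments: 5 model(s).
Check which variables have the same value in every model.
No variable is fixed across all models.
Backbone size = 0.

0


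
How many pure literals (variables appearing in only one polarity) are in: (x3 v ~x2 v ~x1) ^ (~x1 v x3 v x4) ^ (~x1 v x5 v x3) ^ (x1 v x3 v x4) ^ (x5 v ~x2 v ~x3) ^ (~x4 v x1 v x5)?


A pure literal appears in only one polarity across all clauses.
Pure literals: x2 (negative only), x5 (positive only).
Count = 2.

2


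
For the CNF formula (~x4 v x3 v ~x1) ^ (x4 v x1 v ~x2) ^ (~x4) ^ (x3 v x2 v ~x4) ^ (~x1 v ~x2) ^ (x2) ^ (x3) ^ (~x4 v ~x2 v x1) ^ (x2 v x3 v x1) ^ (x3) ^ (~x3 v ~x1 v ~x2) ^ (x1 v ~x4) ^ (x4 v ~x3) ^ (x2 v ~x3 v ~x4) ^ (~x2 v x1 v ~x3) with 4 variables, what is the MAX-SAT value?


Enumerate all 16 truth assignments.
For each, count how many of the 15 clauses are satisfied.
The formula is not fully satisfiable, so the maximum is below 15.
Maximum simultaneously satisfiable clauses = 13.

13


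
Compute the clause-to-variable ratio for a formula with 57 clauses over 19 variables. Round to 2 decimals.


Clause-to-variable ratio = clauses / variables.
57 / 19 = 3.0.

3.0


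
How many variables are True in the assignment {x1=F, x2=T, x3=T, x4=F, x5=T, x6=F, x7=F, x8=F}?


The weight is the number of variables assigned True.
True variables: x2, x3, x5.
Weight = 3.

3


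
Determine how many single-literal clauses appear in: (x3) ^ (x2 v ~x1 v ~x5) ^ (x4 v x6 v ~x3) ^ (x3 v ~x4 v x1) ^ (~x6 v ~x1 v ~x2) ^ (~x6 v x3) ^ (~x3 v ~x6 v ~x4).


A unit clause contains exactly one literal.
Unit clauses found: (x3).
Count = 1.

1


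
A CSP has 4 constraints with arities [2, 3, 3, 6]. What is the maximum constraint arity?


The arities are: 2, 3, 3, 6.
Scan for the maximum value.
Maximum arity = 6.

6


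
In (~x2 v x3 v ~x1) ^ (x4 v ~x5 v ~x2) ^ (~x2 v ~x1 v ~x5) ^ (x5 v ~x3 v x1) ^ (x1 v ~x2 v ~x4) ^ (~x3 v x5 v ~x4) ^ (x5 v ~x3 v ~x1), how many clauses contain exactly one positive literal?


A definite clause has exactly one positive literal.
Clause 1: 1 positive -> definite
Clause 2: 1 positive -> definite
Clause 3: 0 positive -> not definite
Clause 4: 2 positive -> not definite
Clause 5: 1 positive -> definite
Clause 6: 1 positive -> definite
Clause 7: 1 positive -> definite
Definite clause count = 5.

5


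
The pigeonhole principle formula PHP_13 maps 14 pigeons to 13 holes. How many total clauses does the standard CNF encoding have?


The PHP encoding has two parts:
1) At-least-one-hole clauses: 14 (one per pigeon, each with 13 literals).
2) At-most-one-pigeon-per-hole clauses: 13 holes * C(14,2) = 13 * 91 = 1183.
Total clauses = 14 + 1183 = 1197.

1197


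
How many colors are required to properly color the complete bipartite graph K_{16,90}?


K_{16,90} is bipartite by definition: the two parts are independent sets, with every edge crossing between them.
Color all vertices in one part with color 1 and all vertices in the other part with color 2.
Since the graph has at least one edge, one color does not suffice.
Chromatic number = 2.

2


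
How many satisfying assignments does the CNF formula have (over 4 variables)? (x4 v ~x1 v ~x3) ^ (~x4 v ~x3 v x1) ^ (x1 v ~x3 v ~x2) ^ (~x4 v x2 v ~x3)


Enumerate all 16 truth assignments over 4 variables.
Test each against every clause.
Satisfying assignments found: 10.

10


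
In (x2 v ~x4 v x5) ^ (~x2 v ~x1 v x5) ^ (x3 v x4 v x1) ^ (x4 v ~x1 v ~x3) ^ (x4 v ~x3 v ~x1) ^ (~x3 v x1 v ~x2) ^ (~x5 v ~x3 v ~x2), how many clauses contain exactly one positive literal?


A definite clause has exactly one positive literal.
Clause 1: 2 positive -> not definite
Clause 2: 1 positive -> definite
Clause 3: 3 positive -> not definite
Clause 4: 1 positive -> definite
Clause 5: 1 positive -> definite
Clause 6: 1 positive -> definite
Clause 7: 0 positive -> not definite
Definite clause count = 4.

4


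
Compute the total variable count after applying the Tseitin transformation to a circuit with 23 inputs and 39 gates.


The Tseitin transformation introduces one auxiliary variable per gate.
Total variables = inputs + gates = 23 + 39 = 62.

62


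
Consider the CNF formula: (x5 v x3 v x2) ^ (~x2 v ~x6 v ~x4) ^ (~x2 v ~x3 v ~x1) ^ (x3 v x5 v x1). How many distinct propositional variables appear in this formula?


Identify each distinct variable in the formula.
Variables found: x1, x2, x3, x4, x5, x6.
Total distinct variables = 6.

6


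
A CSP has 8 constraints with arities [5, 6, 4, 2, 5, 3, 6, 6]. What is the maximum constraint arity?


The arities are: 5, 6, 4, 2, 5, 3, 6, 6.
Scan for the maximum value.
Maximum arity = 6.

6


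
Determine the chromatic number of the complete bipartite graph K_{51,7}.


K_{51,7} is bipartite by definition: the two parts are independent sets, with every edge crossing between them.
Color all vertices in one part with color 1 and all vertices in the other part with color 2.
Since the graph has at least one edge, one color does not suffice.
Chromatic number = 2.

2


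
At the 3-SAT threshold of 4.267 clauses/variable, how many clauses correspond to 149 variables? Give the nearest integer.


The 3-SAT phase transition occurs at approximately 4.267 clauses per variable.
m = 4.267 * 149 = 635.783.
Rounded to nearest integer: 636.

636


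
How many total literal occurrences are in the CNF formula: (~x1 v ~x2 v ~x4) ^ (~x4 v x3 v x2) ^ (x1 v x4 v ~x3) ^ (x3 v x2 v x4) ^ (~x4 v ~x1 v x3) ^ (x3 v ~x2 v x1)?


Clause lengths: 3, 3, 3, 3, 3, 3.
Sum = 3 + 3 + 3 + 3 + 3 + 3 = 18.

18


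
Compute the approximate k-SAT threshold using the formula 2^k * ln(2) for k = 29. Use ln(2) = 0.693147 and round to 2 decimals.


Using the asymptotic formula: threshold ~ 2^k * ln(2).
2^29 = 536870912.
536870912 * 0.693147 = 372130462.04.

372130462.04


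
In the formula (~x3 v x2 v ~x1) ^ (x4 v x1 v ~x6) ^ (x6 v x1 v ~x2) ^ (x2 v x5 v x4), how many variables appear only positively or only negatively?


A pure literal appears in only one polarity across all clauses.
Pure literals: x3 (negative only), x4 (positive only), x5 (positive only).
Count = 3.

3


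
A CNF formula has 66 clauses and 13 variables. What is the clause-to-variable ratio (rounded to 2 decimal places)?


Clause-to-variable ratio = clauses / variables.
66 / 13 = 5.08.

5.08


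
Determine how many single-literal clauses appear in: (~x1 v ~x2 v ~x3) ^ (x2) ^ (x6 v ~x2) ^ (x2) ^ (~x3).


A unit clause contains exactly one literal.
Unit clauses found: (x2), (x2), (~x3).
Count = 3.

3


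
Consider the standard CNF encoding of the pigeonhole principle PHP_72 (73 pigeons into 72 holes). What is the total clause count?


The PHP encoding has two parts:
1) At-least-one-hole clauses: 73 (one per pigeon, each with 72 literals).
2) At-most-one-pigeon-per-hole clauses: 72 holes * C(73,2) = 72 * 2628 = 189216.
Total clauses = 73 + 189216 = 189289.

189289


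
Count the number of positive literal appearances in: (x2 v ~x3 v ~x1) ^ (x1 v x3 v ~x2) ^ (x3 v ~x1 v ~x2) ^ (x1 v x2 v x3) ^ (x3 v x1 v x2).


Scan each clause for unnegated literals.
Clause 1: 1 positive; Clause 2: 2 positive; Clause 3: 1 positive; Clause 4: 3 positive; Clause 5: 3 positive.
Total positive literal occurrences = 10.

10


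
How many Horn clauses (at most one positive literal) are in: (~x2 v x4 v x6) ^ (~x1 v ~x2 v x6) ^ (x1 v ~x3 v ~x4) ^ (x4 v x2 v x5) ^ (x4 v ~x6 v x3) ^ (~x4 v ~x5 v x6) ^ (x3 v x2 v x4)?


A Horn clause has at most one positive literal.
Clause 1: 2 positive lit(s) -> not Horn
Clause 2: 1 positive lit(s) -> Horn
Clause 3: 1 positive lit(s) -> Horn
Clause 4: 3 positive lit(s) -> not Horn
Clause 5: 2 positive lit(s) -> not Horn
Clause 6: 1 positive lit(s) -> Horn
Clause 7: 3 positive lit(s) -> not Horn
Total Horn clauses = 3.

3


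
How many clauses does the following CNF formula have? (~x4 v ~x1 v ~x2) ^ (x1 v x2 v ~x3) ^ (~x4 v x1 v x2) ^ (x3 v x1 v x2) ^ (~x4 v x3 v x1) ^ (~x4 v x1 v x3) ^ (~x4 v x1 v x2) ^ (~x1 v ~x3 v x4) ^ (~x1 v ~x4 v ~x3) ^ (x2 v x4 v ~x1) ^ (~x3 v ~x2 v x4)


Each group enclosed in parentheses joined by ^ is one clause.
Counting the conjuncts: 11 clauses.

11


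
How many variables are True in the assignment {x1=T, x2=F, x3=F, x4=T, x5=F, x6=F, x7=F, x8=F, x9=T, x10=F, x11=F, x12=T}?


The weight is the number of variables assigned True.
True variables: x1, x4, x9, x12.
Weight = 4.

4


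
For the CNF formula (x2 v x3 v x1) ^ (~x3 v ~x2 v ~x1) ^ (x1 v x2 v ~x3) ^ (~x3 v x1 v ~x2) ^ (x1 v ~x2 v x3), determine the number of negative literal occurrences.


Scan each clause for negated literals.
Clause 1: 0 negative; Clause 2: 3 negative; Clause 3: 1 negative; Clause 4: 2 negative; Clause 5: 1 negative.
Total negative literal occurrences = 7.

7


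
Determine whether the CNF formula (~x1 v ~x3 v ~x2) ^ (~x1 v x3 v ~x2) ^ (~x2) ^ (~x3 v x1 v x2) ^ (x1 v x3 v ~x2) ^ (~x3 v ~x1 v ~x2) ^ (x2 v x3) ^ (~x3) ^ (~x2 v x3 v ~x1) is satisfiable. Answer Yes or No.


Check all 8 possible truth assignments.
Number of satisfying assignments found: 0.
The formula is unsatisfiable.

No


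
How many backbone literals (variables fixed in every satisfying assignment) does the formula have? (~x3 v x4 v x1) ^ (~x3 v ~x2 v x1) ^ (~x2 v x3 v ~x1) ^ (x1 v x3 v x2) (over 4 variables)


Find all satisfying assignments: 9 model(s).
Check which variables have the same value in every model.
No variable is fixed across all models.
Backbone size = 0.

0


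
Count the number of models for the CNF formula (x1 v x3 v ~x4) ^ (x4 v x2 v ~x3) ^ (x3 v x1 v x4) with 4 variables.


Enumerate all 16 truth assignments over 4 variables.
Test each against every clause.
Satisfying assignments found: 10.

10


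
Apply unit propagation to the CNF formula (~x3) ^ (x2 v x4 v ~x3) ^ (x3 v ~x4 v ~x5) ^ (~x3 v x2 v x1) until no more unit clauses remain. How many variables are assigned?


Unit propagation repeatedly assigns the literal in any unit clause, then simplifies.
Assignments in order: x3 = F.
No further unit clauses remain.
Total variables assigned = 1.

1


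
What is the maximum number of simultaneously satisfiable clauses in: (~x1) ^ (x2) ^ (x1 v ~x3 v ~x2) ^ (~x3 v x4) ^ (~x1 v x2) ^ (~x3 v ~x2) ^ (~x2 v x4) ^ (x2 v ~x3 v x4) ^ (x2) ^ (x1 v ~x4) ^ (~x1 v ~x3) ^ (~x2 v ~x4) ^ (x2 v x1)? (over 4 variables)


Enumerate all 16 truth assignments.
For each, count how many of the 13 clauses are satisfied.
The formula is not fully satisfiable, so the maximum is below 13.
Maximum simultaneously satisfiable clauses = 12.

12


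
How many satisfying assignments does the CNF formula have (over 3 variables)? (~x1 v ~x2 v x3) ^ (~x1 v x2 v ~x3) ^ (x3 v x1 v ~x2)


Enumerate all 8 truth assignments over 3 variables.
Test each against every clause.
Satisfying assignments found: 5.

5


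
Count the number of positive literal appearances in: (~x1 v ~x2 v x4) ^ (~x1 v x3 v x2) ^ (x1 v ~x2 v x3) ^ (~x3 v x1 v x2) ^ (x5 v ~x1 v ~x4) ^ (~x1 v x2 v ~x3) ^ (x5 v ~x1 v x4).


Scan each clause for unnegated literals.
Clause 1: 1 positive; Clause 2: 2 positive; Clause 3: 2 positive; Clause 4: 2 positive; Clause 5: 1 positive; Clause 6: 1 positive; Clause 7: 2 positive.
Total positive literal occurrences = 11.

11


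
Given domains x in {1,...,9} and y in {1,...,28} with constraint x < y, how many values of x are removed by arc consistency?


For the constraint x < y, x needs a supporting value in y's domain.
x can be at most 27 (one less than y's maximum).
Valid x values from domain: 9 out of 9.
Pruned = 9 - 9 = 0.

0


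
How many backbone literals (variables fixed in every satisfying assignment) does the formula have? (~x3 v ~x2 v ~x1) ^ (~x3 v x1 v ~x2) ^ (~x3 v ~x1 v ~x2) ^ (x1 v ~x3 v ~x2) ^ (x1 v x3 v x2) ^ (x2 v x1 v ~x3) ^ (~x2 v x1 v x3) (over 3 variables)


Find all satisfying assignments: 3 model(s).
Check which variables have the same value in every model.
Fixed variables: x1=T.
Backbone size = 1.

1


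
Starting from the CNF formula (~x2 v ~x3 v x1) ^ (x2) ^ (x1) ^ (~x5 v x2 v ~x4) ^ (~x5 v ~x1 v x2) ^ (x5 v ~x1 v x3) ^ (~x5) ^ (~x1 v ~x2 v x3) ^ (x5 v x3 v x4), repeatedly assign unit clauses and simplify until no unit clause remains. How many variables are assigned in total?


Unit propagation repeatedly assigns the literal in any unit clause, then simplifies.
Assignments in order: x2 = T, x1 = T, x5 = F, x3 = T.
No further unit clauses remain.
Total variables assigned = 4.

4


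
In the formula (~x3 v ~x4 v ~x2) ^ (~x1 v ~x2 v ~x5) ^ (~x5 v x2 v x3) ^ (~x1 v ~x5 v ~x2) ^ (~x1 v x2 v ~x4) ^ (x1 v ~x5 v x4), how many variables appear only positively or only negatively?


A pure literal appears in only one polarity across all clauses.
Pure literals: x5 (negative only).
Count = 1.

1


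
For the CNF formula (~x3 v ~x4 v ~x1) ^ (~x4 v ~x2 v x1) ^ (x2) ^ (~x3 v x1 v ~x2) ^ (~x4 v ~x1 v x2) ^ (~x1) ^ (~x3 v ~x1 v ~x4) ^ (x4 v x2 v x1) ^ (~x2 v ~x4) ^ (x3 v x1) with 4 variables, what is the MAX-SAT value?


Enumerate all 16 truth assignments.
For each, count how many of the 10 clauses are satisfied.
The formula is not fully satisfiable, so the maximum is below 10.
Maximum simultaneously satisfiable clauses = 9.

9


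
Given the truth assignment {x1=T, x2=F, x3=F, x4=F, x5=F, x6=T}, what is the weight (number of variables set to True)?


The weight is the number of variables assigned True.
True variables: x1, x6.
Weight = 2.

2


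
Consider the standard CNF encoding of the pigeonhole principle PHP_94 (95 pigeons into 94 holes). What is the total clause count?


The PHP encoding has two parts:
1) At-least-one-hole clauses: 95 (one per pigeon, each with 94 literals).
2) At-most-one-pigeon-per-hole clauses: 94 holes * C(95,2) = 94 * 4465 = 419710.
Total clauses = 95 + 419710 = 419805.

419805


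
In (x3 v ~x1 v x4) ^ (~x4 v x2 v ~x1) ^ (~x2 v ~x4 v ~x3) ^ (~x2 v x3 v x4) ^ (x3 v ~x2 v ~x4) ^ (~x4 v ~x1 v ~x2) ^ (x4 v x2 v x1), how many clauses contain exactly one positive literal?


A definite clause has exactly one positive literal.
Clause 1: 2 positive -> not definite
Clause 2: 1 positive -> definite
Clause 3: 0 positive -> not definite
Clause 4: 2 positive -> not definite
Clause 5: 1 positive -> definite
Clause 6: 0 positive -> not definite
Clause 7: 3 positive -> not definite
Definite clause count = 2.

2


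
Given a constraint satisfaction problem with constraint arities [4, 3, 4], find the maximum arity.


The arities are: 4, 3, 4.
Scan for the maximum value.
Maximum arity = 4.

4


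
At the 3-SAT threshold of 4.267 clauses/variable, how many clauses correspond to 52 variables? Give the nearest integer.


The 3-SAT phase transition occurs at approximately 4.267 clauses per variable.
m = 4.267 * 52 = 221.884.
Rounded to nearest integer: 222.

222


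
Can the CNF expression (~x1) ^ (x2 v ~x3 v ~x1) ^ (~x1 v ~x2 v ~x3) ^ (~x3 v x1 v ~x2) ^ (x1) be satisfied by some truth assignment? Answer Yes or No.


Check all 8 possible truth assignments.
Number of satisfying assignments found: 0.
The formula is unsatisfiable.

No


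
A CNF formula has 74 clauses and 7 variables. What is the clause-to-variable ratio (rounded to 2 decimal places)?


Clause-to-variable ratio = clauses / variables.
74 / 7 = 10.57.

10.57


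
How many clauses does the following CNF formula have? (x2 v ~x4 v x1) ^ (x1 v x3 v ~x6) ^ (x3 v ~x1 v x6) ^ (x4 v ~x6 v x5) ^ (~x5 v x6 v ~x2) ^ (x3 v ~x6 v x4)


Each group enclosed in parentheses joined by ^ is one clause.
Counting the conjuncts: 6 clauses.

6


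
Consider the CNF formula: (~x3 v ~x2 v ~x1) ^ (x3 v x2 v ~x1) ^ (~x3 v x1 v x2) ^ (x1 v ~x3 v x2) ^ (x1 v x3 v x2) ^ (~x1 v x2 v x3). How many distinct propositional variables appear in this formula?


Identify each distinct variable in the formula.
Variables found: x1, x2, x3.
Total distinct variables = 3.

3


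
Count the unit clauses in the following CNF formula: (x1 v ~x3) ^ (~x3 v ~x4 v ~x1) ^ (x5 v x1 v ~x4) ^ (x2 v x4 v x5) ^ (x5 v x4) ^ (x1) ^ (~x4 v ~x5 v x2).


A unit clause contains exactly one literal.
Unit clauses found: (x1).
Count = 1.

1


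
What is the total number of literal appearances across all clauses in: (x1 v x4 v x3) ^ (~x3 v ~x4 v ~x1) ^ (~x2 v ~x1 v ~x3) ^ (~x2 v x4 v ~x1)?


Clause lengths: 3, 3, 3, 3.
Sum = 3 + 3 + 3 + 3 = 12.

12


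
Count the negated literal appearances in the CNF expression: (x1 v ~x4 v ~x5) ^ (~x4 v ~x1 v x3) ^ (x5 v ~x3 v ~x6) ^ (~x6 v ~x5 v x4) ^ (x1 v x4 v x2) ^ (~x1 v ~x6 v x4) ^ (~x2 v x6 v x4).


Scan each clause for negated literals.
Clause 1: 2 negative; Clause 2: 2 negative; Clause 3: 2 negative; Clause 4: 2 negative; Clause 5: 0 negative; Clause 6: 2 negative; Clause 7: 1 negative.
Total negative literal occurrences = 11.

11


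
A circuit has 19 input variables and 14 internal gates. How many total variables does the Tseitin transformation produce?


The Tseitin transformation introduces one auxiliary variable per gate.
Total variables = inputs + gates = 19 + 14 = 33.

33


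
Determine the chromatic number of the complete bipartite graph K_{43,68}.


K_{43,68} is bipartite by definition: the two parts are independent sets, with every edge crossing between them.
Color all vertices in one part with color 1 and all vertices in the other part with color 2.
Since the graph has at least one edge, one color does not suffice.
Chromatic number = 2.

2


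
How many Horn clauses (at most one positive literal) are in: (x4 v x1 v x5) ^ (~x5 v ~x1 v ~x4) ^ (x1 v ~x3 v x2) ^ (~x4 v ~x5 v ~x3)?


A Horn clause has at most one positive literal.
Clause 1: 3 positive lit(s) -> not Horn
Clause 2: 0 positive lit(s) -> Horn
Clause 3: 2 positive lit(s) -> not Horn
Clause 4: 0 positive lit(s) -> Horn
Total Horn clauses = 2.

2


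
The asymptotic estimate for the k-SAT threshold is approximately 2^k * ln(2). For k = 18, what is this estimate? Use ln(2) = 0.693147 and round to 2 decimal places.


Using the asymptotic formula: threshold ~ 2^k * ln(2).
2^18 = 262144.
262144 * 0.693147 = 181704.33.

181704.33


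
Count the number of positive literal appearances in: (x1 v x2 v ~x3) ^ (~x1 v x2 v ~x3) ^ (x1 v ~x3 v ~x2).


Scan each clause for unnegated literals.
Clause 1: 2 positive; Clause 2: 1 positive; Clause 3: 1 positive.
Total positive literal occurrences = 4.

4


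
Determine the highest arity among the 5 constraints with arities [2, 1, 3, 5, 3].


The arities are: 2, 1, 3, 5, 3.
Scan for the maximum value.
Maximum arity = 5.

5


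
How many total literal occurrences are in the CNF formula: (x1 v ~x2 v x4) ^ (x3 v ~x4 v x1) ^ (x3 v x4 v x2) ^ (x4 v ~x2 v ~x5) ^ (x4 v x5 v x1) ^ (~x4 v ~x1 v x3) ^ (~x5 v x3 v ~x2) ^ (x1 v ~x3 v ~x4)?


Clause lengths: 3, 3, 3, 3, 3, 3, 3, 3.
Sum = 3 + 3 + 3 + 3 + 3 + 3 + 3 + 3 = 24.

24


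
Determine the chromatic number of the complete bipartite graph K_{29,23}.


K_{29,23} is bipartite by definition: the two parts are independent sets, with every edge crossing between them.
Color all vertices in one part with color 1 and all vertices in the other part with color 2.
Since the graph has at least one edge, one color does not suffice.
Chromatic number = 2.

2


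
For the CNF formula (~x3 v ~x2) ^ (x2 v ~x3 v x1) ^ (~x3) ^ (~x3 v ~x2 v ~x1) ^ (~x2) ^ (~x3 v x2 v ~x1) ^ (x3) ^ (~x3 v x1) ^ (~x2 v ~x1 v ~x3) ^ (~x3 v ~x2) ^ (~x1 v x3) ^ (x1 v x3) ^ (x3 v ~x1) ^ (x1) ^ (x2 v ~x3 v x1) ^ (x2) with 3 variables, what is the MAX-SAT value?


Enumerate all 8 truth assignments.
For each, count how many of the 16 clauses are satisfied.
The formula is not fully satisfiable, so the maximum is below 16.
Maximum simultaneously satisfiable clauses = 13.

13


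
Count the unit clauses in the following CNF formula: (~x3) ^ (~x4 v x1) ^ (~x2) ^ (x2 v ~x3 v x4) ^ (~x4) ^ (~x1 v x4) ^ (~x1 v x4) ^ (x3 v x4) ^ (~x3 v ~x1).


A unit clause contains exactly one literal.
Unit clauses found: (~x3), (~x2), (~x4).
Count = 3.

3


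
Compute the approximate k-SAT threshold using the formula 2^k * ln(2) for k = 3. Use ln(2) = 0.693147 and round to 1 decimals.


Using the asymptotic formula: threshold ~ 2^k * ln(2).
2^3 = 8.
8 * 0.693147 = 5.5.

5.5


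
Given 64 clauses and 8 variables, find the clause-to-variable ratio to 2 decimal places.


Clause-to-variable ratio = clauses / variables.
64 / 8 = 8.0.

8.0


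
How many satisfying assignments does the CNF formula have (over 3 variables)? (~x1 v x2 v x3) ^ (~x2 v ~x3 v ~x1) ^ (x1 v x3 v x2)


Enumerate all 8 truth assignments over 3 variables.
Test each against every clause.
Satisfying assignments found: 5.

5


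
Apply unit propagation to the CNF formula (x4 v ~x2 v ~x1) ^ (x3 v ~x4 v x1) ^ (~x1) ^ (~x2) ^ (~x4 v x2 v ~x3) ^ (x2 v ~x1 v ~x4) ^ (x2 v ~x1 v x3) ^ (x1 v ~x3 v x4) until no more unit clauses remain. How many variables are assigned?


Unit propagation repeatedly assigns the literal in any unit clause, then simplifies.
Assignments in order: x1 = F, x2 = F.
No further unit clauses remain.
Total variables assigned = 2.

2


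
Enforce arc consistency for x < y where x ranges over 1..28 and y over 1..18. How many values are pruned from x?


For the constraint x < y, x needs a supporting value in y's domain.
x can be at most 17 (one less than y's maximum).
Valid x values from domain: 17 out of 28.
Pruned = 28 - 17 = 11.

11


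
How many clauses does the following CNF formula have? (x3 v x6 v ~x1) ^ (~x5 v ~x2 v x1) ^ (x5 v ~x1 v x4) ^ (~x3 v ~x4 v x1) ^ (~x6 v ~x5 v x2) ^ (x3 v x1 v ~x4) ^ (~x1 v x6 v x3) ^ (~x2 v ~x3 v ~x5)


Each group enclosed in parentheses joined by ^ is one clause.
Counting the conjuncts: 8 clauses.

8
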